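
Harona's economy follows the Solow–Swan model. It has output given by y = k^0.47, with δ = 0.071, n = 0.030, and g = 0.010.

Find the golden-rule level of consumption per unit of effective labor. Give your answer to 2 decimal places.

c_gold ≈ 1.91

At the golden rule, f'(k) = n + g + δ, so α·k^(α−1) = n + g + δ and k_gold = (α/(n + g + δ))^(1/(1−α)).
k_gold = (0.47/0.111)^(1/0.53) = 4.2342^1.8868 ≈ 15.2262
c_gold = f(k_gold) − (n + g + δ)·k_gold = 3.5960 − 0.111×15.2262 ≈ 1.9059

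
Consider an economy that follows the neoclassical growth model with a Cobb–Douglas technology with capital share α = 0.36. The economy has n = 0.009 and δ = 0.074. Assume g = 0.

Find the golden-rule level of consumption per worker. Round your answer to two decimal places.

At the golden rule, f'(k) = n + δ, so α·k^(α−1) = n + δ and k_gold = (α/(n + δ))^(1/(1−α)).
k_gold = (0.36/0.083)^(1/0.64) = 4.3373^1.5625 ≈ 9.9005
c_gold = f(k_gold) − (n + δ)·k_gold = 2.2826 − 0.083×9.9005 ≈ 1.4609

c_gold ≈ 1.46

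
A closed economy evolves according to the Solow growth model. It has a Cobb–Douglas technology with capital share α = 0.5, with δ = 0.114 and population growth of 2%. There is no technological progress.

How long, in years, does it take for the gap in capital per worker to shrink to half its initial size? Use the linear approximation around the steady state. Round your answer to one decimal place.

half-life ≈ 10.3 years

Near the steady state the convergence rate is λ = (1 − α)(n + δ).
λ = (1 − 0.5) × 0.134 = 0.5 × 0.134 = 0.0670
Half-life = ln 2 / λ = 0.6931 / 0.0670 ≈ 10.34 years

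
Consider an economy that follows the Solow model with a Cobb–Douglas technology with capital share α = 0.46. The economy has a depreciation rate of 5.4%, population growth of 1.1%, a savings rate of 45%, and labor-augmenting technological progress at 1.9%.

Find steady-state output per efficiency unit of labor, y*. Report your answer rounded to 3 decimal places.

y* = 4.178

Steady state requires s·f(k) = (n + g + δ)·k, i.e. s·k^α = (n + g + δ)·k.
Dividing both sides by k: k^(1−α) = s / (n + g + δ).
k^0.54 = 0.45 / (0.011 + 0.019 + 0.054) = 0.45 / 0.084 = 5.3571
k* = 5.3571^(1/0.54) ≈ 22.3805
y* = (k*)^α = 22.3805^0.46 ≈ 4.1777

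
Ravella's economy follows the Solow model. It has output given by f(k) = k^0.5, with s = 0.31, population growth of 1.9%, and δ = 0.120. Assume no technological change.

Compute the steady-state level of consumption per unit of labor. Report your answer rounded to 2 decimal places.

c* ≈ 1.54

Steady state requires s·f(k) = (n + δ)·k, i.e. s·k^α = (n + δ)·k.
Rearranging, k^(1−α) = s / (n + δ).
k^0.5 = 0.31 / (0.019 + 0.120) = 0.31 / 0.139 = 2.2302
k* = 2.2302^(1/0.5) ≈ 4.9738
y* = (k*)^α = 4.9738^0.5 ≈ 2.2302
c* = (1 − s)·y* = (1 − 0.31) × 2.2302 ≈ 1.5388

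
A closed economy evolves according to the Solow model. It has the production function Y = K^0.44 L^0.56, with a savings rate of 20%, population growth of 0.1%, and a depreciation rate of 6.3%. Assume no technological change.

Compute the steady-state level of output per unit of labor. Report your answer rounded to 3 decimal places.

y* = 2.448

In steady state, investment equals break-even investment: s·k^α = (n + δ)·k.
Dividing both sides by k: k^(1−α) = s / (n + δ).
k^0.56 = 0.20 / (0.001 + 0.063) = 0.20 / 0.064 = 3.1250
k* = 3.1250^(1/0.56) ≈ 7.6500
y* = (k*)^α = 7.6500^0.44 ≈ 2.4480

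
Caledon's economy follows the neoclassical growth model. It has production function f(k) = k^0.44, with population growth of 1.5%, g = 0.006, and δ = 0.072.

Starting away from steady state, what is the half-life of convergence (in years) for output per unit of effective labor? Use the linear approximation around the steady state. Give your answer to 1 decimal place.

Near the steady state the convergence rate is λ = (1 − α)(n + g + δ).
λ = (1 − 0.44) × 0.093 = 0.56 × 0.093 = 0.05208
Half-life = ln 2 / λ = 0.6931 / 0.05208 ≈ 13.31 years

t_½ ≈ 13.3 years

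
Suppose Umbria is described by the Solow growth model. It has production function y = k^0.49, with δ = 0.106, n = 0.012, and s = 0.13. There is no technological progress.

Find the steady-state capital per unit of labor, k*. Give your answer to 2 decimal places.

k* = 1.21

In steady state, investment equals break-even investment: s·k^α = (n + δ)·k.
Dividing both sides by k: k^(1−α) = s / (n + δ).
k^0.51 = 0.13 / (0.012 + 0.106) = 0.13 / 0.118 = 1.1017
k* = 1.1017^(1/0.51) ≈ 1.2091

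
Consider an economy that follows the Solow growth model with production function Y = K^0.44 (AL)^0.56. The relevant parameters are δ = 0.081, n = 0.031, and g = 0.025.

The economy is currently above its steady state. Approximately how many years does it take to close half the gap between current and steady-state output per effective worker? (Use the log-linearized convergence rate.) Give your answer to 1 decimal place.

Near the steady state the convergence rate is λ = (1 − α)(n + g + δ).
λ = (1 − 0.44) × 0.137 = 0.56 × 0.137 = 0.07672
Half-life = ln 2 / λ = 0.6931 / 0.07672 ≈ 9.03 years

t_½ ≈ 9.0 years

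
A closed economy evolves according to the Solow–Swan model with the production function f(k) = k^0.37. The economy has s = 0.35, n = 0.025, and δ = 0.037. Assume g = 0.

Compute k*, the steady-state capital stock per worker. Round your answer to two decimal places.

At the steady state, Δk = 0, so s·k^α = (n + δ)·k.
Rearranging, k^(1−α) = s / (n + δ).
k^0.63 = 0.35 / (0.025 + 0.037) = 0.35 / 0.062 = 5.6452
k* = 5.6452^(1/0.63) ≈ 15.6006

k* = 15.60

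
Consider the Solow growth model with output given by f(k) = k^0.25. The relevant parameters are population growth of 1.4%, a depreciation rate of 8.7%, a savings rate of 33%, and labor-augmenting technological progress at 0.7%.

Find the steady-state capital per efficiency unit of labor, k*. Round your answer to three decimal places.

k* = 4.434

In steady state, investment equals break-even investment: s·k^α = (n + g + δ)·k.
Dividing both sides by k: k^(1−α) = s / (n + g + δ).
k^0.75 = 0.33 / (0.014 + 0.007 + 0.087) = 0.33 / 0.108 = 3.0556
k* = 3.0556^(1/0.75) ≈ 4.4340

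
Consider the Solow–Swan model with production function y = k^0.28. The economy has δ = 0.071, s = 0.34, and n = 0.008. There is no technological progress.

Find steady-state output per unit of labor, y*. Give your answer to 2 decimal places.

Steady state requires s·f(k) = (n + δ)·k, i.e. s·k^α = (n + δ)·k.
Rearranging, k^(1−α) = s / (n + δ).
k^0.72 = 0.34 / (0.008 + 0.071) = 0.34 / 0.079 = 4.3038
k* = 4.3038^(1/0.72) ≈ 7.5919
y* = (k*)^α = 7.5919^0.28 ≈ 1.7640

y* = 1.76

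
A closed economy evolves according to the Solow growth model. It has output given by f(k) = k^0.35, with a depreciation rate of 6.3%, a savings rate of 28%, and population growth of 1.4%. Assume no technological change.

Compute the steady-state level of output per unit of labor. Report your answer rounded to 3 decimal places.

y* = 2.004

In steady state, investment equals break-even investment: s·k^α = (n + δ)·k.
Dividing both sides by k: k^(1−α) = s / (n + δ).
k^0.65 = 0.28 / (0.014 + 0.063) = 0.28 / 0.077 = 3.6364
k* = 3.6364^(1/0.65) ≈ 7.2874
y* = (k*)^α = 7.2874^0.35 ≈ 2.0040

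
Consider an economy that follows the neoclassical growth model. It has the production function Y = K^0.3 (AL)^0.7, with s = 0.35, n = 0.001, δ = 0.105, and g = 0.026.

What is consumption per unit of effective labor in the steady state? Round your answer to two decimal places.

c* ≈ 0.99

In steady state, investment equals break-even investment: s·k^α = (n + g + δ)·k.
Dividing both sides by k: k^(1−α) = s / (n + g + δ).
k^0.7 = 0.35 / (0.001 + 0.026 + 0.105) = 0.35 / 0.132 = 2.6515
k* = 2.6515^(1/0.7) ≈ 4.0271
y* = (k*)^α = 4.0271^0.3 ≈ 1.5188
c* = (1 − s)·y* = (1 − 0.35) × 1.5188 ≈ 0.9872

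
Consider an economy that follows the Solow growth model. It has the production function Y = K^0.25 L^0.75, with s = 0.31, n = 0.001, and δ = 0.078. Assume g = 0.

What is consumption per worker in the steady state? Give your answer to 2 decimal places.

c* = 1.09

Steady state requires s·f(k) = (n + δ)·k, i.e. s·k^α = (n + δ)·k.
Dividing both sides by k: k^(1−α) = s / (n + δ).
k^0.75 = 0.31 / (0.001 + 0.078) = 0.31 / 0.079 = 3.9241
k* = 3.9241^(1/0.75) ≈ 6.1895
y* = (k*)^α = 6.1895^0.25 ≈ 1.5773
c* = (1 − s)·y* = (1 − 0.31) × 1.5773 ≈ 1.0883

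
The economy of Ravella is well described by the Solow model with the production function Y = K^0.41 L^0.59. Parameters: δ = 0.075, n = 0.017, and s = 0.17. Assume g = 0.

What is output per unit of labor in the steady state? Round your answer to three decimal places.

y* = 1.532

Steady state requires s·f(k) = (n + δ)·k, i.e. s·k^α = (n + δ)·k.
Rearranging, k^(1−α) = s / (n + δ).
k^0.59 = 0.17 / (0.017 + 0.075) = 0.17 / 0.092 = 1.8478
k* = 1.8478^(1/0.59) ≈ 2.8311
y* = (k*)^α = 2.8311^0.41 ≈ 1.5322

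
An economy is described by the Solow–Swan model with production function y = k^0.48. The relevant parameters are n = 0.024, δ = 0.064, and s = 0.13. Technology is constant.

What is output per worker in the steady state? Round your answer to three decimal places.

y* ≈ 1.434

In steady state, investment equals break-even investment: s·k^α = (n + δ)·k.
Dividing both sides by k: k^(1−α) = s / (n + δ).
k^0.52 = 0.13 / (0.024 + 0.064) = 0.13 / 0.088 = 1.4773
k* = 1.4773^(1/0.52) ≈ 2.1179
y* = (k*)^α = 2.1179^0.48 ≈ 1.4336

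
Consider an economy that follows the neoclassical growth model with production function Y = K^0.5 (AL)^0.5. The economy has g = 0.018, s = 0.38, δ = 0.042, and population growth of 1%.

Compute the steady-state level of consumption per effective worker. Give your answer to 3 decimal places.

Steady state requires s·f(k) = (n + g + δ)·k, i.e. s·k^α = (n + g + δ)·k.
Rearranging, k^(1−α) = s / (n + g + δ).
k^0.5 = 0.38 / (0.010 + 0.018 + 0.042) = 0.38 / 0.070 = 5.4286
k* = 5.4286^(1/0.5) ≈ 29.4697
y* = (k*)^α = 29.4697^0.5 ≈ 5.4286
c* = (1 − s)·y* = (1 − 0.38) × 5.4286 ≈ 3.3657

c* ≈ 3.366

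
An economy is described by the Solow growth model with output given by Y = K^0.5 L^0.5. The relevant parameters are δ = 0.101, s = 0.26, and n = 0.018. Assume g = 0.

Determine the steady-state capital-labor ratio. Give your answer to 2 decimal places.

At the steady state, Δk = 0, so s·k^α = (n + δ)·k.
Rearranging, k^(1−α) = s / (n + δ).
k^0.5 = 0.26 / (0.018 + 0.101) = 0.26 / 0.119 = 2.1849
k* = 2.1849^(1/0.5) ≈ 4.7738

k* = 4.77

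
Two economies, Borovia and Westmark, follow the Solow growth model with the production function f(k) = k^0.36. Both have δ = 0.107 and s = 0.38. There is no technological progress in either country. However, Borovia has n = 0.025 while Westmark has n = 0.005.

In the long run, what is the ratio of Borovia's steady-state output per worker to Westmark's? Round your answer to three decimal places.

Steady-state y* = [s/(n + δ)]^(α/(1−α)), so the ratio is [ (s_B/(n + δ)_B) / (s_W/(n + δ)_W) ]^0.5625.
s_B/(n + δ)_B = 0.38/0.132 = 2.8788; s_W/(n + δ)_W = 0.38/0.112 = 3.3929.
Ratio = (2.8788/3.3929)^0.5625 = 0.8485^0.5625 ≈ 0.9117

y*_B / y*_W ≈ 0.912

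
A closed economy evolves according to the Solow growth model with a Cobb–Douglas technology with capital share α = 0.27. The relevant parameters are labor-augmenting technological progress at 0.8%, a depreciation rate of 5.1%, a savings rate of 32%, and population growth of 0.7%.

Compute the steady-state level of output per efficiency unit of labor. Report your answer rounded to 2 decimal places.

y* ≈ 1.79

At the steady state, Δk = 0, so s·k^α = (n + g + δ)·k.
Dividing both sides by k: k^(1−α) = s / (n + g + δ).
k^0.73 = 0.32 / (0.007 + 0.008 + 0.051) = 0.32 / 0.066 = 4.8485
k* = 4.8485^(1/0.73) ≈ 8.6934
y* = (k*)^α = 8.6934^0.27 ≈ 1.7930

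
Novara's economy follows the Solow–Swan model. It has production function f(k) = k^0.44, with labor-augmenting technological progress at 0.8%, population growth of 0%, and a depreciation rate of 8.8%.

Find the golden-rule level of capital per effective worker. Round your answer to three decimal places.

k_gold ≈ 15.159

The golden rule sets f'(k) = n + g + δ, i.e. α·k^(α−1) = n + g + δ.
So k^(1−α) = α / (n + g + δ) = 0.44 / 0.096 = 4.5833.
k_gold = 4.5833^(1/0.56) ≈ 15.1592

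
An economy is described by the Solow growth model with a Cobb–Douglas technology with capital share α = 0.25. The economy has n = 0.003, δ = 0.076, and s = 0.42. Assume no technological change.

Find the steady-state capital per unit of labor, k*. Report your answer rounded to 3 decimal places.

In steady state, investment equals break-even investment: s·k^α = (n + δ)·k.
Dividing both sides by k: k^(1−α) = s / (n + δ).
k^0.75 = 0.42 / (0.003 + 0.076) = 0.42 / 0.079 = 5.3165
k* = 5.3165^(1/0.75) ≈ 9.2790

k* ≈ 9.279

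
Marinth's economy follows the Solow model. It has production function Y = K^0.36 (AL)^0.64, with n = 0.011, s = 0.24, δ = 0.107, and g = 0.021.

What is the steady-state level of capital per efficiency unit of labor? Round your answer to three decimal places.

Steady state requires s·f(k) = (n + g + δ)·k, i.e. s·k^α = (n + g + δ)·k.
Dividing both sides by k: k^(1−α) = s / (n + g + δ).
k^0.64 = 0.24 / (0.011 + 0.021 + 0.107) = 0.24 / 0.139 = 1.7266
k* = 1.7266^(1/0.64) ≈ 2.3475

k* ≈ 2.348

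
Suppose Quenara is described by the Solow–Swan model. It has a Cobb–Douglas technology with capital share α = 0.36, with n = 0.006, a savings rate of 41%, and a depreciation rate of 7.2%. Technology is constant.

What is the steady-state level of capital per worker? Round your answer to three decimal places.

k* = 13.368

In steady state, investment equals break-even investment: s·k^α = (n + δ)·k.
Rearranging, k^(1−α) = s / (n + δ).
k^0.64 = 0.41 / (0.006 + 0.072) = 0.41 / 0.078 = 5.2564
k* = 5.2564^(1/0.64) ≈ 13.3683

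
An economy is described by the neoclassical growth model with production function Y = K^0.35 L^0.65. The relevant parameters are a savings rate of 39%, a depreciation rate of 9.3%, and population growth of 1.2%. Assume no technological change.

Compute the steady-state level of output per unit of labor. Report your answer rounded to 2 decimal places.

In steady state, investment equals break-even investment: s·k^α = (n + δ)·k.
Rearranging, k^(1−α) = s / (n + δ).
k^0.65 = 0.39 / (0.012 + 0.093) = 0.39 / 0.105 = 3.7143
k* = 3.7143^(1/0.65) ≈ 7.5289
y* = (k*)^α = 7.5289^0.35 ≈ 2.0270

y* = 2.03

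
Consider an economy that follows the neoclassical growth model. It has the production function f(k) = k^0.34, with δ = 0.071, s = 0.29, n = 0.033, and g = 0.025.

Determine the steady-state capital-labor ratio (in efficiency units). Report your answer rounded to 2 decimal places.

In steady state, investment equals break-even investment: s·k^α = (n + g + δ)·k.
Dividing both sides by k: k^(1−α) = s / (n + g + δ).
k^0.66 = 0.29 / (0.033 + 0.025 + 0.071) = 0.29 / 0.129 = 2.2481
k* = 2.2481^(1/0.66) ≈ 3.4124

k* ≈ 3.41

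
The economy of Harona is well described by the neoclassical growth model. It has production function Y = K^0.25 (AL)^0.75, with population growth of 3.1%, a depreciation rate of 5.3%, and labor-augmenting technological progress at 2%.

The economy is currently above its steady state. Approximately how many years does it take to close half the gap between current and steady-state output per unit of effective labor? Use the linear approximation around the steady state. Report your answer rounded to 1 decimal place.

about 8.9 years

Near the steady state the convergence rate is λ = (1 − α)(n + g + δ).
λ = (1 − 0.25) × 0.104 = 0.75 × 0.104 = 0.0780
Half-life = ln 2 / λ = 0.6931 / 0.0780 ≈ 8.89 years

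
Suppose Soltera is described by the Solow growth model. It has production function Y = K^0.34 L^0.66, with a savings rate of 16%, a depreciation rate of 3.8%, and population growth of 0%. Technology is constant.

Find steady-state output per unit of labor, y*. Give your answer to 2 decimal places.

y* = 2.10

In steady state, investment equals break-even investment: s·k^α = (n + δ)·k.
Dividing both sides by k: k^(1−α) = s / (n + δ).
k^0.66 = 0.16 / (0.000 + 0.038) = 0.16 / 0.038 = 4.2105
k* = 4.2105^(1/0.66) ≈ 8.8300
y* = (k*)^α = 8.8300^0.34 ≈ 2.0971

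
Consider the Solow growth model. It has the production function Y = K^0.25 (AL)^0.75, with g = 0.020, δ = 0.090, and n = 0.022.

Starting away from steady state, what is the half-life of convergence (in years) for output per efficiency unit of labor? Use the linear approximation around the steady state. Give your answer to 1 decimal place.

Near the steady state the convergence rate is λ = (1 − α)(n + g + δ).
λ = (1 − 0.25) × 0.132 = 0.75 × 0.132 = 0.0990
Half-life = ln 2 / λ = 0.6931 / 0.0990 ≈ 7.00 years

about 7.0 years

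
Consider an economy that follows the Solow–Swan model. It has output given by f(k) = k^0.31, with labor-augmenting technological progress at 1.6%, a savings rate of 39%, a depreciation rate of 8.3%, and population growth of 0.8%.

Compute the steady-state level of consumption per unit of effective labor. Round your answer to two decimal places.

Steady state requires s·f(k) = (n + g + δ)·k, i.e. s·k^α = (n + g + δ)·k.
Rearranging, k^(1−α) = s / (n + g + δ).
k^0.69 = 0.39 / (0.008 + 0.016 + 0.083) = 0.39 / 0.107 = 3.6449
k* = 3.6449^(1/0.69) ≈ 6.5168
y* = (k*)^α = 6.5168^0.31 ≈ 1.7879
c* = (1 − s)·y* = (1 − 0.39) × 1.7879 ≈ 1.0906

c* = 1.09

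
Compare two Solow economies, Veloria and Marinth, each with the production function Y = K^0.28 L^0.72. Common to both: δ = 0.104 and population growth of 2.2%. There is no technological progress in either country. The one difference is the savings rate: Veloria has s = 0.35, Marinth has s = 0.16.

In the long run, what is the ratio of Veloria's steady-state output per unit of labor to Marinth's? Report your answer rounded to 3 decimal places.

y*_V / y*_M ≈ 1.356

Steady-state y* = [s/(n + δ)]^(α/(1−α)), so the ratio is [ (s_V/(n + δ)_V) / (s_M/(n + δ)_M) ]^0.3889.
s_V/(n + δ)_V = 0.35/0.126 = 2.7778; s_M/(n + δ)_M = 0.16/0.126 = 1.2698.
Ratio = (2.7778/1.2698)^0.3889 = 2.1876^0.3889 ≈ 1.3559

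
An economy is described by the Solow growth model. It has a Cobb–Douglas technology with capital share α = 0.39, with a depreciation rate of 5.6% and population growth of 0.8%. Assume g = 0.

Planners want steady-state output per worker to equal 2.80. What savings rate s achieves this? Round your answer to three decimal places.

At the steady state, Δk = 0, so s·k^α = (n + δ)·k.
Since y* = [s/(n + δ)]^(α/(1−α)), we have s/(n + δ) = (y*)^((1−α)/α) = 2.80^1.5641 = 5.0050.
Therefore s = 5.0050 × (n + δ) = 5.0050 × 0.064 = 0.3203.

s ≈ 0.320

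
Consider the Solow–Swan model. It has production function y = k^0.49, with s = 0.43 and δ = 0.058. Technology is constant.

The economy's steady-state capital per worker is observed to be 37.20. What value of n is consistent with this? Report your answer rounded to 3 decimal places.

In steady state, investment equals break-even investment: s·k^α = (n + δ)·k.
So s / (n + δ) = (k*)^(1−α) = 37.20^0.51 = 6.3238.
Therefore n + δ = s / 6.3238 = 0.43 / 6.3238 = 0.0680, so n = 0.0680 − 0.058 = 0.0100.

n ≈ 0.010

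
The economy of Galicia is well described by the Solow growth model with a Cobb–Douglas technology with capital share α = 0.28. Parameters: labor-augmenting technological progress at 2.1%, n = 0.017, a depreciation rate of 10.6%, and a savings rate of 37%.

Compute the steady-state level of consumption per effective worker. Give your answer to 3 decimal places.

At the steady state, Δk = 0, so s·k^α = (n + g + δ)·k.
Dividing both sides by k: k^(1−α) = s / (n + g + δ).
k^0.72 = 0.37 / (0.017 + 0.021 + 0.106) = 0.37 / 0.144 = 2.5694
k* = 2.5694^(1/0.72) ≈ 3.7086
y* = (k*)^α = 3.7086^0.28 ≈ 1.4434
c* = (1 − s)·y* = (1 − 0.37) × 1.4434 ≈ 0.9093

c* ≈ 0.909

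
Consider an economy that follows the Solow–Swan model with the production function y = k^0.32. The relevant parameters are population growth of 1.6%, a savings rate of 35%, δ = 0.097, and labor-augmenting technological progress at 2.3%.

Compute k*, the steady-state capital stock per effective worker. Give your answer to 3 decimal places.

k* = 4.015

In steady state, investment equals break-even investment: s·k^α = (n + g + δ)·k.
Rearranging, k^(1−α) = s / (n + g + δ).
k^0.68 = 0.35 / (0.016 + 0.023 + 0.097) = 0.35 / 0.136 = 2.5735
k* = 2.5735^(1/0.68) ≈ 4.0152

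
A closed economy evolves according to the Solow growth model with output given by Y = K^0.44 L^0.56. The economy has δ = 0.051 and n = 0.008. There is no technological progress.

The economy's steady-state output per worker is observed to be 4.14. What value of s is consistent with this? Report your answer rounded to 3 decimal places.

s ≈ 0.360

In steady state, investment equals break-even investment: s·k^α = (n + δ)·k.
Since y* = [s/(n + δ)]^(α/(1−α)), we have s/(n + δ) = (y*)^((1−α)/α) = 4.14^1.2727 = 6.0990.
Therefore s = 6.0990 × (n + δ) = 6.0990 × 0.059 = 0.3598.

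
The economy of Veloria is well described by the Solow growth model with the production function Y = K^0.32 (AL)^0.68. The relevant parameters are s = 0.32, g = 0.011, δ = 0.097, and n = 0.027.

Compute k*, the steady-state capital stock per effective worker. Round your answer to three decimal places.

At the steady state, Δk = 0, so s·k^α = (n + g + δ)·k.
Dividing both sides by k: k^(1−α) = s / (n + g + δ).
k^0.68 = 0.32 / (0.027 + 0.011 + 0.097) = 0.32 / 0.135 = 2.3704
k* = 2.3704^(1/0.68) ≈ 3.5580

k* = 3.558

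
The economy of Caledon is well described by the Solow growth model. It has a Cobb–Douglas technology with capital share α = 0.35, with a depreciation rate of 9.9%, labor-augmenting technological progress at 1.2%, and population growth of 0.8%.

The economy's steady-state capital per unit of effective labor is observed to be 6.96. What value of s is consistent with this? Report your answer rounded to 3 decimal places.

s ≈ 0.420

Steady state requires s·f(k) = (n + g + δ)·k, i.e. s·k^α = (n + g + δ)·k.
So s / (n + g + δ) = (k*)^(1−α) = 6.96^0.65 = 3.5294.
Therefore s = 3.5294 × (n + g + δ) = 3.5294 × 0.119 = 0.4200.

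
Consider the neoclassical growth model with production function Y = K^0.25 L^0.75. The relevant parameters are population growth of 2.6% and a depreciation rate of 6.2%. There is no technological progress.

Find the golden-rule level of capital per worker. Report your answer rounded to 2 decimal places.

The golden rule sets f'(k) = n + δ, i.e. α·k^(α−1) = n + δ.
So k^(1−α) = α / (n + δ) = 0.25 / 0.088 = 2.8409.
k_gold = 2.8409^(1/0.75) ≈ 4.0235

k_gold ≈ 4.02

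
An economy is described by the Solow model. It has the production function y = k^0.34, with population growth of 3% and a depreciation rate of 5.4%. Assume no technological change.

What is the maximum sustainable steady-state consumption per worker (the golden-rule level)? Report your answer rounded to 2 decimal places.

At the golden rule, f'(k) = n + δ, so α·k^(α−1) = n + δ and k_gold = (α/(n + δ))^(1/(1−α)).
k_gold = (0.34/0.084)^(1/0.66) = 4.0476^1.5152 ≈ 8.3181
c_gold = f(k_gold) − (n + δ)·k_gold = 2.0550 − 0.084×8.3181 ≈ 1.3563

c_gold ≈ 1.36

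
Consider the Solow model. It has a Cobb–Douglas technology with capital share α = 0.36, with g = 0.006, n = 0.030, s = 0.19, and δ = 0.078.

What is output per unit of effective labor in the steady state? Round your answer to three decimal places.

In steady state, investment equals break-even investment: s·k^α = (n + g + δ)·k.
Rearranging, k^(1−α) = s / (n + g + δ).
k^0.64 = 0.19 / (0.030 + 0.006 + 0.078) = 0.19 / 0.114 = 1.6667
k* = 1.6667^(1/0.64) ≈ 2.2215
y* = (k*)^α = 2.2215^0.36 ≈ 1.3329

y* ≈ 1.333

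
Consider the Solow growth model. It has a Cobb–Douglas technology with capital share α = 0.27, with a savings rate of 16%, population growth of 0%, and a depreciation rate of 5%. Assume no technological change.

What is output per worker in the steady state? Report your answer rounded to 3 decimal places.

At the steady state, Δk = 0, so s·k^α = (n + δ)·k.
Dividing both sides by k: k^(1−α) = s / (n + δ).
k^0.73 = 0.16 / (0.000 + 0.050) = 0.16 / 0.050 = 3.2000
k* = 3.2000^(1/0.73) ≈ 4.9202
y* = (k*)^α = 4.9202^0.27 ≈ 1.5376

y* ≈ 1.538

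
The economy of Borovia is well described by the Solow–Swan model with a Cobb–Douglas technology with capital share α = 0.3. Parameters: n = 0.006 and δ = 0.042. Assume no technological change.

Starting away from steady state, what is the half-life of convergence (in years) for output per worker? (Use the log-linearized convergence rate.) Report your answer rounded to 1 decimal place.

Near the steady state the convergence rate is λ = (1 − α)(n + δ).
λ = (1 − 0.3) × 0.048 = 0.7 × 0.048 = 0.0336
Half-life = ln 2 / λ = 0.6931 / 0.0336 ≈ 20.63 years

half-life ≈ 20.6 years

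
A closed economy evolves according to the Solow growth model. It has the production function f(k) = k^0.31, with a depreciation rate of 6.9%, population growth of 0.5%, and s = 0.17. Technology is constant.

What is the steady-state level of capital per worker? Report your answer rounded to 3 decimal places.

At the steady state, Δk = 0, so s·k^α = (n + δ)·k.
Dividing both sides by k: k^(1−α) = s / (n + δ).
k^0.69 = 0.17 / (0.005 + 0.069) = 0.17 / 0.074 = 2.2973
k* = 2.2973^(1/0.69) ≈ 3.3381

k* ≈ 3.338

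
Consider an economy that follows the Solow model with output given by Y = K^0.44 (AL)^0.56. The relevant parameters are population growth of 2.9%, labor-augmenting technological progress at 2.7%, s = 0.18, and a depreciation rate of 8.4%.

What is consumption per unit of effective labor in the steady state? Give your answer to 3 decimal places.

At the steady state, Δk = 0, so s·k^α = (n + g + δ)·k.
Dividing both sides by k: k^(1−α) = s / (n + g + δ).
k^0.56 = 0.18 / (0.029 + 0.027 + 0.084) = 0.18 / 0.140 = 1.2857
k* = 1.2857^(1/0.56) ≈ 1.5664
y* = (k*)^α = 1.5664^0.44 ≈ 1.2183
c* = (1 − s)·y* = (1 − 0.18) × 1.2183 ≈ 0.9990

c* ≈ 0.999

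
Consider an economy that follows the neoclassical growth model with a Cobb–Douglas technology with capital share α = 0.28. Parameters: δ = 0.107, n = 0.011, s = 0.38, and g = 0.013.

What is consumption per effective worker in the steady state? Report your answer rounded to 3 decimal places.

c* = 0.938

At the steady state, Δk = 0, so s·k^α = (n + g + δ)·k.
Rearranging, k^(1−α) = s / (n + g + δ).
k^0.72 = 0.38 / (0.011 + 0.013 + 0.107) = 0.38 / 0.131 = 2.9008
k* = 2.9008^(1/0.72) ≈ 4.3892
y* = (k*)^α = 4.3892^0.28 ≈ 1.5131
c* = (1 − s)·y* = (1 − 0.38) × 1.5131 ≈ 0.9381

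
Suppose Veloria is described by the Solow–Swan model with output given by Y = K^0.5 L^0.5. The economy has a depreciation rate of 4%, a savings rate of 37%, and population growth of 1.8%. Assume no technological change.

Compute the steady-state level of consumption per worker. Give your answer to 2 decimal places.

At the steady state, Δk = 0, so s·k^α = (n + δ)·k.
Rearranging, k^(1−α) = s / (n + δ).
k^0.5 = 0.37 / (0.018 + 0.040) = 0.37 / 0.058 = 6.3793
k* = 6.3793^(1/0.5) ≈ 40.6955
y* = (k*)^α = 40.6955^0.5 ≈ 6.3793
c* = (1 − s)·y* = (1 − 0.37) × 6.3793 ≈ 4.0190

c* ≈ 4.02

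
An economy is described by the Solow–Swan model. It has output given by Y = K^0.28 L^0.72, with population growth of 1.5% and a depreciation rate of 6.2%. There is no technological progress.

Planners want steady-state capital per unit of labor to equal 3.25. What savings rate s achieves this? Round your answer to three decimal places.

In steady state, investment equals break-even investment: s·k^α = (n + δ)·k.
So s / (n + δ) = (k*)^(1−α) = 3.25^0.72 = 2.3364.
Therefore s = 2.3364 × (n + δ) = 2.3364 × 0.077 = 0.1799.

s ≈ 0.180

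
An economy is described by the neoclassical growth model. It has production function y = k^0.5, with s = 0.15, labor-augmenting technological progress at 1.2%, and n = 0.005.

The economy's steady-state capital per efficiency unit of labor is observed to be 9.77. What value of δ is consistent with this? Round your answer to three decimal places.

δ ≈ 0.031

In steady state, investment equals break-even investment: s·k^α = (n + g + δ)·k.
So s / (n + g + δ) = (k*)^(1−α) = 9.77^0.5 = 3.1257.
Therefore n + g + δ = s / 3.1257 = 0.15 / 3.1257 = 0.0480, so δ = 0.0480 − 0.017 = 0.0310.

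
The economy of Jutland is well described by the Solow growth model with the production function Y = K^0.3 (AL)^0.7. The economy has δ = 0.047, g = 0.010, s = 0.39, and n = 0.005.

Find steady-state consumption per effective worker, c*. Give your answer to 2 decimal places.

c* ≈ 1.34

In steady state, investment equals break-even investment: s·k^α = (n + g + δ)·k.
Rearranging, k^(1−α) = s / (n + g + δ).
k^0.7 = 0.39 / (0.005 + 0.010 + 0.047) = 0.39 / 0.062 = 6.2903
k* = 6.2903^(1/0.7) ≈ 13.8344
y* = (k*)^α = 13.8344^0.3 ≈ 2.1993
c* = (1 − s)·y* = (1 − 0.39) × 2.1993 ≈ 1.3416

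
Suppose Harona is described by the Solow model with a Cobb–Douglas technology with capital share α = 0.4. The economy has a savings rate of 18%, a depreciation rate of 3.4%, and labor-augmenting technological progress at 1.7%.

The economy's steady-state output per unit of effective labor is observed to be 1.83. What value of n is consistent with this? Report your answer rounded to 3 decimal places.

In steady state, investment equals break-even investment: s·k^α = (n + g + δ)·k.
Since y* = [s/(n + g + δ)]^(α/(1−α)), we have s/(n + g + δ) = (y*)^((1−α)/α) = 1.83^1.5 = 2.4756.
Therefore n + g + δ = s / 2.4756 = 0.18 / 2.4756 = 0.0727, so n = 0.0727 − 0.051 = 0.0217.

n ≈ 0.022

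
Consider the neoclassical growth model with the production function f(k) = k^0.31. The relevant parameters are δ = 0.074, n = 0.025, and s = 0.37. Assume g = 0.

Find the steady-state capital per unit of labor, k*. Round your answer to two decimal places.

In steady state, investment equals break-even investment: s·k^α = (n + δ)·k.
Rearranging, k^(1−α) = s / (n + δ).
k^0.69 = 0.37 / (0.025 + 0.074) = 0.37 / 0.099 = 3.7374
k* = 3.7374^(1/0.69) ≈ 6.7579

k* = 6.76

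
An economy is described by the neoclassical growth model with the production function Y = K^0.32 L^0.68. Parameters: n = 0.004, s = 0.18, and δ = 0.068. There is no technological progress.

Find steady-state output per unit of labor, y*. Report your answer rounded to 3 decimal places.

Steady state requires s·f(k) = (n + δ)·k, i.e. s·k^α = (n + δ)·k.
Rearranging, k^(1−α) = s / (n + δ).
k^0.68 = 0.18 / (0.004 + 0.068) = 0.18 / 0.072 = 2.5000
k* = 2.5000^(1/0.68) ≈ 3.8477
y* = (k*)^α = 3.8477^0.32 ≈ 1.5391

y* ≈ 1.539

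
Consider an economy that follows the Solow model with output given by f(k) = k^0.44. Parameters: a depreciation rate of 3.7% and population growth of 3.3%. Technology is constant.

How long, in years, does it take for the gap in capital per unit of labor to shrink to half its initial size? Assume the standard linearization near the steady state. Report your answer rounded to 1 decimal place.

Near the steady state the convergence rate is λ = (1 − α)(n + δ).
λ = (1 − 0.44) × 0.070 = 0.56 × 0.070 = 0.0392
Half-life = ln 2 / λ = 0.6931 / 0.0392 ≈ 17.68 years

about 17.7 years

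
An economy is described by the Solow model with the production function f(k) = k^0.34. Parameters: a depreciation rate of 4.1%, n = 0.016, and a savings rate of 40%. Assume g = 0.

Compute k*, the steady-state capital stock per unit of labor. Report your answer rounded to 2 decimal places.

Steady state requires s·f(k) = (n + δ)·k, i.e. s·k^α = (n + δ)·k.
Dividing both sides by k: k^(1−α) = s / (n + δ).
k^0.66 = 0.40 / (0.016 + 0.041) = 0.40 / 0.057 = 7.0175
k* = 7.0175^(1/0.66) ≈ 19.1467

k* = 19.15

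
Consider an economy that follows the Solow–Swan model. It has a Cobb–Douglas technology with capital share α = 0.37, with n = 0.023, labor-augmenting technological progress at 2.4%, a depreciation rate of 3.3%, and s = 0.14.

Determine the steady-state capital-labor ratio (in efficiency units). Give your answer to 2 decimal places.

k* ≈ 2.43

Steady state requires s·f(k) = (n + g + δ)·k, i.e. s·k^α = (n + g + δ)·k.
Dividing both sides by k: k^(1−α) = s / (n + g + δ).
k^0.63 = 0.14 / (0.023 + 0.024 + 0.033) = 0.14 / 0.080 = 1.7500
k* = 1.7500^(1/0.63) ≈ 2.4309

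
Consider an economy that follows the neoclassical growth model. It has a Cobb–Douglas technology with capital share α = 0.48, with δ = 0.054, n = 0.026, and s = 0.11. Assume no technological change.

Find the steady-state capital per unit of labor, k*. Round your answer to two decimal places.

In steady state, investment equals break-even investment: s·k^α = (n + δ)·k.
Rearranging, k^(1−α) = s / (n + δ).
k^0.52 = 0.11 / (0.026 + 0.054) = 0.11 / 0.080 = 1.3750
k* = 1.3750^(1/0.52) ≈ 1.8449

k* ≈ 1.84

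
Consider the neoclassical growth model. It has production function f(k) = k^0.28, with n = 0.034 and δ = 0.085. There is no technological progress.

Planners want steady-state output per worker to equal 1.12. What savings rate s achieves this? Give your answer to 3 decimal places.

Steady state requires s·f(k) = (n + δ)·k, i.e. s·k^α = (n + δ)·k.
Since y* = [s/(n + δ)]^(α/(1−α)), we have s/(n + δ) = (y*)^((1−α)/α) = 1.12^2.5714 = 1.3383.
Therefore s = 1.3383 × (n + δ) = 1.3383 × 0.119 = 0.1593.

s ≈ 0.159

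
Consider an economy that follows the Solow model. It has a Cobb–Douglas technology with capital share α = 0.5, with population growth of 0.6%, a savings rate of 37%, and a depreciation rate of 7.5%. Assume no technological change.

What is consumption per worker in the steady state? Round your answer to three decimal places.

c* = 2.878

At the steady state, Δk = 0, so s·k^α = (n + δ)·k.
Dividing both sides by k: k^(1−α) = s / (n + δ).
k^0.5 = 0.37 / (0.006 + 0.075) = 0.37 / 0.081 = 4.5679
k* = 4.5679^(1/0.5) ≈ 20.8657
y* = (k*)^α = 20.8657^0.5 ≈ 4.5679
c* = (1 − s)·y* = (1 − 0.37) × 4.5679 ≈ 2.8778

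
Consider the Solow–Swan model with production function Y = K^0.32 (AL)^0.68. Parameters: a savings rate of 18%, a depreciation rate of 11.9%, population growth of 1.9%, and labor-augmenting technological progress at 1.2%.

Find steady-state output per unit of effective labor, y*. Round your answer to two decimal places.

y* = 1.09

Steady state requires s·f(k) = (n + g + δ)·k, i.e. s·k^α = (n + g + δ)·k.
Dividing both sides by k: k^(1−α) = s / (n + g + δ).
k^0.68 = 0.18 / (0.019 + 0.012 + 0.119) = 0.18 / 0.150 = 1.2000
k* = 1.2000^(1/0.68) ≈ 1.3075
y* = (k*)^α = 1.3075^0.32 ≈ 1.0896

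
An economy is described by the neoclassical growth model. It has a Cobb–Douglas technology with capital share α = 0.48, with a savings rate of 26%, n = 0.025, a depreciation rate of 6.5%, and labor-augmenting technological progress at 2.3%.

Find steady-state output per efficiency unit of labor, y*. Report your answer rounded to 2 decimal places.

In steady state, investment equals break-even investment: s·k^α = (n + g + δ)·k.
Dividing both sides by k: k^(1−α) = s / (n + g + δ).
k^0.52 = 0.26 / (0.025 + 0.023 + 0.065) = 0.26 / 0.113 = 2.3009
k* = 2.3009^(1/0.52) ≈ 4.9654
y* = (k*)^α = 4.9654^0.48 ≈ 2.1580

y* ≈ 2.16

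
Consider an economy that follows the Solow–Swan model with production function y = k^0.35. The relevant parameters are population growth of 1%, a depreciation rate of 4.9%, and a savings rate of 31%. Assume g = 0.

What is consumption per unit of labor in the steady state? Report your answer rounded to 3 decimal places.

In steady state, investment equals break-even investment: s·k^α = (n + δ)·k.
Rearranging, k^(1−α) = s / (n + δ).
k^0.65 = 0.31 / (0.010 + 0.049) = 0.31 / 0.059 = 5.2542
k* = 5.2542^(1/0.65) ≈ 12.8372
y* = (k*)^α = 12.8372^0.35 ≈ 2.4432
c* = (1 − s)·y* = (1 − 0.31) × 2.4432 ≈ 1.6858

c* ≈ 1.686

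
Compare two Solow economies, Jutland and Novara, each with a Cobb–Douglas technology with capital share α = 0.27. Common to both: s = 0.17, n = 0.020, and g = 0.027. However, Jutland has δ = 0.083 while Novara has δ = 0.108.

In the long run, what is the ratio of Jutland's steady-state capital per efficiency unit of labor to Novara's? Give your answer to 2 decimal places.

Steady-state k* = [s/(n + g + δ)]^(1/(1−α)), so the ratio is [ (s_J/(n + g + δ)_J) / (s_N/(n + g + δ)_N) ]^1.3699.
s_J/(n + g + δ)_J = 0.17/0.130 = 1.3077; s_N/(n + g + δ)_N = 0.17/0.155 = 1.0968.
Ratio = (1.3077/1.0968)^1.3699 = 1.1923^1.3699 ≈ 1.2724

k*_J / k*_N ≈ 1.27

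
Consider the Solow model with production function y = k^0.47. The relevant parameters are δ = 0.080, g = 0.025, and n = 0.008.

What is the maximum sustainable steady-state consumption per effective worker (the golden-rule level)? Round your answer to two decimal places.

c_gold ≈ 1.88

At the golden rule, f'(k) = n + g + δ, so α·k^(α−1) = n + g + δ and k_gold = (α/(n + g + δ))^(1/(1−α)).
k_gold = (0.47/0.113)^(1/0.53) = 4.1593^1.8868 ≈ 14.7220
c_gold = f(k_gold) − (n + g + δ)·k_gold = 3.5395 − 0.113×14.7220 ≈ 1.8759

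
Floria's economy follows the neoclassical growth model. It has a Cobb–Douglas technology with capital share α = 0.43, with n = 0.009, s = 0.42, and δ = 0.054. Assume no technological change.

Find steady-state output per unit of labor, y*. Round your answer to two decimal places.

y* ≈ 4.18

In steady state, investment equals break-even investment: s·k^α = (n + δ)·k.
Rearranging, k^(1−α) = s / (n + δ).
k^0.57 = 0.42 / (0.009 + 0.054) = 0.42 / 0.063 = 6.6667
k* = 6.6667^(1/0.57) ≈ 27.8906
y* = (k*)^α = 27.8906^0.43 ≈ 4.1836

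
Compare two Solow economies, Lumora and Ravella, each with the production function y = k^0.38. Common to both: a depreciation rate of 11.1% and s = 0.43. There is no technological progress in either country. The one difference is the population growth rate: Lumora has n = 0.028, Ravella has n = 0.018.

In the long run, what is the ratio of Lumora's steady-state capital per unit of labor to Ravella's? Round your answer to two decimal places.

ratio ≈ 0.89

Steady-state k* = [s/(n + δ)]^(1/(1−α)), so the ratio is [ (s_L/(n + δ)_L) / (s_R/(n + δ)_R) ]^1.6129.
s_L/(n + δ)_L = 0.43/0.139 = 3.0935; s_R/(n + δ)_R = 0.43/0.129 = 3.3333.
Ratio = (3.0935/3.3333)^1.6129 = 0.9281^1.6129 ≈ 0.8866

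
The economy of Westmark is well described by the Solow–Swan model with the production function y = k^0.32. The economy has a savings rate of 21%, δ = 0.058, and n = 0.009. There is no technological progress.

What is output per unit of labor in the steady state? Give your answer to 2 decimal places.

Steady state requires s·f(k) = (n + δ)·k, i.e. s·k^α = (n + δ)·k.
Dividing both sides by k: k^(1−α) = s / (n + δ).
k^0.68 = 0.21 / (0.009 + 0.058) = 0.21 / 0.067 = 3.1343
k* = 3.1343^(1/0.68) ≈ 5.3656
y* = (k*)^α = 5.3656^0.32 ≈ 1.7119

y* ≈ 1.71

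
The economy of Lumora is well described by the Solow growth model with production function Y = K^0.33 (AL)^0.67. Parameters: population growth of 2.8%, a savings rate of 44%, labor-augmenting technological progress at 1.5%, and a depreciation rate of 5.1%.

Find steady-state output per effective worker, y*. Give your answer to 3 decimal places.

y* = 2.139

At the steady state, Δk = 0, so s·k^α = (n + g + δ)·k.
Dividing both sides by k: k^(1−α) = s / (n + g + δ).
k^0.67 = 0.44 / (0.028 + 0.015 + 0.051) = 0.44 / 0.094 = 4.6809
k* = 4.6809^(1/0.67) ≈ 10.0113
y* = (k*)^α = 10.0113^0.33 ≈ 2.1388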